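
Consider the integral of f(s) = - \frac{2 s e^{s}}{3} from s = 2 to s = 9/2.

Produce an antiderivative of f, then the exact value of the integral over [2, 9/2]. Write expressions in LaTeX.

Antiderivative: F(s) = \frac{2 \left(1 - s\right) e^{s}}{3}; value = - \frac{7 e^{\frac{9}{2}}}{3} + \frac{2 e^{2}}{3}

Recognize the product-rule pattern: f = u'v + uv' with u = \frac{2}{3} - \frac{2 s}{3}, v = e^{s}, so integration by parts undoes it.
F(s) = \frac{2 \left(1 - s\right) e^{s}}{3} is an antiderivative of f.
Check: d/ds[\frac{2 \left(1 - s\right) e^{s}}{3}] = - \frac{2 s e^{s}}{3} = f(s).
F(9/2) = - \frac{7 e^{\frac{9}{2}}}{3}; F(2) = - \frac{2 e^{2}}{3}.
Integral = F(9/2) - F(2) = - \frac{7 e^{\frac{9}{2}}}{3} + \frac{2 e^{2}}{3}.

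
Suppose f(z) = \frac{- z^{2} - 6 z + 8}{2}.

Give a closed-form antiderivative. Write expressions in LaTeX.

An antiderivative F(z) passes only if d/dz[F] lands on f(z) exactly.
Check: d/dz[\frac{z \left(- z^{2} - 9 z + 24\right)}{6}] = - \frac{z^{2}}{2} - 3 z + 4, which equals f(z).

An antiderivative is F(z) = \frac{z \left(- z^{2} - 9 z + 24\right)}{6}.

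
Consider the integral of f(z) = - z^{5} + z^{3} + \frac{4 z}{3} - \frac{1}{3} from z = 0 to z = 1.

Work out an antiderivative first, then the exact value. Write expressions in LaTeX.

The integrand splits into summands that can be handled one at a time.
F(z) = - \frac{z^{6}}{6} + \frac{z^{4}}{4} + \frac{2 z^{2}}{3} - \frac{z}{3} is an antiderivative of f.
Check: d/dz[- \frac{z^{6}}{6} + \frac{z^{4}}{4} + \frac{2 z^{2}}{3} - \frac{z}{3}] = - z^{5} + z^{3} + \frac{4 z}{3} - \frac{1}{3} = f(z).
F(1) = \frac{5}{12}; F(0) = 0.
Integral = F(1) - F(0) = \frac{5}{12}.

Antiderivative: F(z) = - \frac{z^{6}}{6} + \frac{z^{4}}{4} + \frac{2 z^{2}}{3} - \frac{z}{3}; value = \frac{5}{12}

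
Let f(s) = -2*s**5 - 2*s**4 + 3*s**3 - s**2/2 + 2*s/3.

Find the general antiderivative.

Integrate term by term and add the pieces.
Check: d/ds[-s**6/3 - 2*s**5/5 + 3*s**4/4 - s**3/6 + s**2/3] = -2*s**5 - 2*s**4 + 3*s**3 - s**2/2 + 2*s/3 = f(s).

F(s) = -s**6/3 - 2*s**5/5 + 3*s**4/4 - s**3/6 + s**2/3 + C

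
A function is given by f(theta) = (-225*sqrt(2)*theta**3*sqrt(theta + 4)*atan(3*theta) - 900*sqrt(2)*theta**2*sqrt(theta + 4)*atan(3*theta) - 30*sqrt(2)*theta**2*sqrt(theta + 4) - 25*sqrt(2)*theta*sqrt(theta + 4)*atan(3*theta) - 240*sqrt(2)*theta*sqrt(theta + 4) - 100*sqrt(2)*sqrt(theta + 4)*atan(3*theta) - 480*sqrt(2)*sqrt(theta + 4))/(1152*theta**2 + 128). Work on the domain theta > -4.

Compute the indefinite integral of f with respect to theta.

F(theta) = sqrt(2)*(-5*theta**2*sqrt(theta + 4)*atan(3*theta) - 40*theta*sqrt(theta + 4)*atan(3*theta) - 80*sqrt(theta + 4)*atan(3*theta))/64 + C

f has the shape u'v + uv' for u = -5*(theta/2 + 2)**(5/2)/8 and v = atan(3*theta) — it is the derivative of the product u*v.
Check: d/dtheta[sqrt(2)*(-5*theta**2*sqrt(theta + 4)*atan(3*theta) - 40*theta*sqrt(theta + 4)*atan(3*theta) - 80*sqrt(theta + 4)*atan(3*theta))/64] = (-225*sqrt(2)*theta**4*atan(3*theta) - 1800*sqrt(2)*theta**3*atan(3*theta) - 30*sqrt(2)*theta**3 - 3625*sqrt(2)*theta**2*atan(3*theta) - 360*sqrt(2)*theta**2 - 200*sqrt(2)*theta*atan(3*theta) - 1440*sqrt(2)*theta - 400*sqrt(2)*atan(3*theta) - 1920*sqrt(2))/(1152*theta**2*sqrt(theta + 4) + 128*sqrt(theta + 4)), which equals f(theta).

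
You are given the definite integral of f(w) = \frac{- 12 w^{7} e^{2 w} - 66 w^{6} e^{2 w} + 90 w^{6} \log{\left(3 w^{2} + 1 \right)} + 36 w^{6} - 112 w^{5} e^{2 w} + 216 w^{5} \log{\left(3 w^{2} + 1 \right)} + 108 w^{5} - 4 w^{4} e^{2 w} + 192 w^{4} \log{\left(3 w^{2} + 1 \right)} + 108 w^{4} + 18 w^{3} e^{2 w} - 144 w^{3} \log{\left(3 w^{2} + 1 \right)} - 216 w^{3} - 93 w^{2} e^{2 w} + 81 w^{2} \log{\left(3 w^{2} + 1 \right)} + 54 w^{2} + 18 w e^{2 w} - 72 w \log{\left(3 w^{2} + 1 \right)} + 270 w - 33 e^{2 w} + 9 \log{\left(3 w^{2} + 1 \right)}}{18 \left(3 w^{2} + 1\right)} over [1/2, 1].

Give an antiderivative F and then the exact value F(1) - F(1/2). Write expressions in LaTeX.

f has the shape u'v + uv' for u = - \frac{e^{2 w}}{3} + \log{\left(3 w^{2} + 1 \right)} and v = \frac{w^{5}}{3} + w^{4} + w^{3} - 2 w^{2} + \frac{w}{2} + \frac{5}{2} — it is the derivative of the product u*v.
F(w) = - \frac{w^{5} e^{2 w}}{9} + \frac{w^{5} \log{\left(3 w^{2} + 1 \right)}}{3} - \frac{w^{4} e^{2 w}}{3} + w^{4} \log{\left(3 w^{2} + 1 \right)} - \frac{w^{3} e^{2 w}}{3} + w^{3} \log{\left(3 w^{2} + 1 \right)} + \frac{2 w^{2} e^{2 w}}{3} - 2 w^{2} \log{\left(3 w^{2} + 1 \right)} - \frac{w e^{2 w}}{6} + \frac{w \log{\left(3 w^{2} + 1 \right)}}{2} - \frac{5 e^{2 w}}{6} + \frac{5 \log{\left(3 w^{2} + 1 \right)}}{2} is an antiderivative of f.
Check: d/dw[- \frac{w^{5} e^{2 w}}{9} + \frac{w^{5} \log{\left(3 w^{2} + 1 \right)}}{3} - \frac{w^{4} e^{2 w}}{3} + w^{4} \log{\left(3 w^{2} + 1 \right)} - \frac{w^{3} e^{2 w}}{3} + w^{3} \log{\left(3 w^{2} + 1 \right)} + \frac{2 w^{2} e^{2 w}}{3} - 2 w^{2} \log{\left(3 w^{2} + 1 \right)} - \frac{w e^{2 w}}{6} + \frac{w \log{\left(3 w^{2} + 1 \right)}}{2} - \frac{5 e^{2 w}}{6} + \frac{5 \log{\left(3 w^{2} + 1 \right)}}{2}] = \frac{- 12 w^{7} e^{2 w} - 66 w^{6} e^{2 w} + 90 w^{6} \log{\left(3 w^{2} + 1 \right)} + 36 w^{6} - 112 w^{5} e^{2 w} + 216 w^{5} \log{\left(3 w^{2} + 1 \right)} + 108 w^{5} - 4 w^{4} e^{2 w} + 192 w^{4} \log{\left(3 w^{2} + 1 \right)} + 108 w^{4} + 18 w^{3} e^{2 w} - 144 w^{3} \log{\left(3 w^{2} + 1 \right)} - 216 w^{3} - 93 w^{2} e^{2 w} + 81 w^{2} \log{\left(3 w^{2} + 1 \right)} + 54 w^{2} + 18 w e^{2 w} - 72 w \log{\left(3 w^{2} + 1 \right)} + 270 w - 33 e^{2 w} + 9 \log{\left(3 w^{2} + 1 \right)}}{54 w^{2} + 18}, which equals f(w).
F(1) = - \frac{10 e^{2}}{9} + \frac{10 \log{\left(4 \right)}}{3}; F(1/2) = - \frac{235 e}{288} + \frac{235 \log{\left(\frac{7}{4} \right)}}{96}.
Integral = F(1) - F(1/2) = - \frac{10 e^{2}}{9} - \frac{235 \log{\left(\frac{7}{4} \right)}}{96} + \frac{235 e}{288} + \frac{10 \log{\left(4 \right)}}{3}.

Antiderivative: F(w) = - \frac{w^{5} e^{2 w}}{9} + \frac{w^{5} \log{\left(3 w^{2} + 1 \right)}}{3} - \frac{w^{4} e^{2 w}}{3} + w^{4} \log{\left(3 w^{2} + 1 \right)} - \frac{w^{3} e^{2 w}}{3} + w^{3} \log{\left(3 w^{2} + 1 \right)} + \frac{2 w^{2} e^{2 w}}{3} - 2 w^{2} \log{\left(3 w^{2} + 1 \right)} - \frac{w e^{2 w}}{6} + \frac{w \log{\left(3 w^{2} + 1 \right)}}{2} - \frac{5 e^{2 w}}{6} + \frac{5 \log{\left(3 w^{2} + 1 \right)}}{2}; value = - \frac{10 e^{2}}{9} - \frac{235 \log{\left(\frac{7}{4} \right)}}{96} + \frac{235 e}{288} + \frac{10 \log{\left(4 \right)}}{3}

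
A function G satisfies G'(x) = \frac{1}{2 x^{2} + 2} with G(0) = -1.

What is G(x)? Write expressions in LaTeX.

Any candidate G(x) must reproduce the stated G'(x) exactly.
A general antiderivative is \frac{\operatorname{atan}{\left(x \right)}}{2} + C.
The condition gives C = -1 - (0) = -1.
So G(x) = \frac{\operatorname{atan}{\left(x \right)} - 2}{2}.
Check: d/dx[\frac{\operatorname{atan}{\left(x \right)} - 2}{2}] = \frac{1}{2 x^{2} + 2} = G'(x).

G(x) = \frac{\operatorname{atan}{\left(x \right)} - 2}{2}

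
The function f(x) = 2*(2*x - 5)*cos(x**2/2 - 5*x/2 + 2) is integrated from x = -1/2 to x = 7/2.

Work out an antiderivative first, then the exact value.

Antiderivative: F(x) = 4*sin(x**2/2 - 5*x/2 + 2); value = -4*sin(5/8) - 4*sin(27/8)

The substitution u = x**2/2 - 5*x/2 + 2 works: f is exactly (dF/du)*(du/dx) for that inner function.
F(x) = 4*sin(x**2/2 - 5*x/2 + 2) is an antiderivative of f.
Check: d/dx[4*sin(x**2/2 - 5*x/2 + 2)] = 4*x*cos(x**2/2 - 5*x/2 + 2) - 10*cos(x**2/2 - 5*x/2 + 2), which equals f(x).
F(7/2) = -4*sin(5/8); F(-1/2) = 4*sin(27/8).
Integral = F(7/2) - F(-1/2) = -4*sin(5/8) - 4*sin(27/8).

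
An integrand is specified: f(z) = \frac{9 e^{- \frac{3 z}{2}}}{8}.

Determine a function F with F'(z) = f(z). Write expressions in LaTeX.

Any candidate F(z) must reproduce f(z) exactly when differentiated.
Check: d/dz[- \frac{3 e^{- \frac{3 z}{2}}}{4}] = \frac{9 e^{- \frac{3 z}{2}}}{8} = f(z).

An antiderivative is F(z) = - \frac{3 e^{- \frac{3 z}{2}}}{4}.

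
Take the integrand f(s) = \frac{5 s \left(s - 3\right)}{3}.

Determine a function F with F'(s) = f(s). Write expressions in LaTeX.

An antiderivative is F(s) = \frac{5 s^{2} \left(2 s - 9\right)}{18}.

A candidate is checked by its d/ds: the result must match f(s).
Check: d/ds[\frac{5 s^{2} \left(2 s - 9\right)}{18}] = \frac{5 s^{2}}{3} - 5 s, which equals f(s).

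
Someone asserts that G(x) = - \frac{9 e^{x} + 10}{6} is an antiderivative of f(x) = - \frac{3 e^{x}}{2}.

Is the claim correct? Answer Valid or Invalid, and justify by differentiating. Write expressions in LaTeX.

d/dx[G] = - \frac{3 e^{x}}{2}
This equals f(x) exactly, so the claim holds.

Valid. The derivative of G reproduces f.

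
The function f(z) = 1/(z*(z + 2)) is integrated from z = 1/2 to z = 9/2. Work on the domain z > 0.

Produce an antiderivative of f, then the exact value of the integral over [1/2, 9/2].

Antiderivative: F(z) = log(z)/2 - log(z + 2)/2; value = -log(13/2)/2 + log(2)/2 + log(5/2)/2 + log(9/2)/2

The denominator factors as z*(z + 2); partial fractions split f into directly integrable pieces: -1/(2*(z + 2)) + 1/(2*z).
F(z) = log(z)/2 - log(z + 2)/2 is an antiderivative of f.
Check: d/dz[log(z)/2 - log(z + 2)/2] = 1/(z**2 + 2*z), which equals f(z).
F(9/2) = -log(13/2)/2 + log(9/2)/2; F(1/2) = -log(5/2)/2 - log(2)/2.
Integral = F(9/2) - F(1/2) = -log(13/2)/2 + log(2)/2 + log(5/2)/2 + log(9/2)/2.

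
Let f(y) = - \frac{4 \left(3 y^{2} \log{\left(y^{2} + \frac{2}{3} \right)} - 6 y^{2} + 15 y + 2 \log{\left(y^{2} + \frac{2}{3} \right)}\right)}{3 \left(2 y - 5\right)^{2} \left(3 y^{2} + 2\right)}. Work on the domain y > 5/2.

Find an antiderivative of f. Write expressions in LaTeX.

An antiderivative is F(y) = \frac{2 \log{\left(y^{2} + \frac{2}{3} \right)}}{3 \left(2 y - 5\right)}.

Recognize the product-rule pattern: f = u'v + uv' with u = \frac{2}{3 \left(2 y - 5\right)}, v = \log{\left(y^{2} + \frac{2}{3} \right)}, so integration by parts undoes it.
Check: d/dy[\frac{2 \log{\left(y^{2} + \frac{2}{3} \right)}}{3 \left(2 y - 5\right)}] = \frac{- 12 y^{2} \log{\left(y^{2} + \frac{2}{3} \right)} + 24 y^{2} - 60 y - 8 \log{\left(y^{2} + \frac{2}{3} \right)}}{36 y^{4} - 180 y^{3} + 249 y^{2} - 120 y + 150}, which equals f(y).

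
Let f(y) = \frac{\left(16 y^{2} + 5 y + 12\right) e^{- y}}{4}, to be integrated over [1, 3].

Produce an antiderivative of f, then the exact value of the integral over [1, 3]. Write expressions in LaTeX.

Antiderivative: F(y) = - \frac{\left(16 y^{2} + 37 y + 49\right) e^{- y}}{4}; value = - \frac{76}{e^{3}} + \frac{51}{2 e}

f has the shape u'v + uv' for u = - 4 y^{2} - \frac{37 y}{4} - \frac{49}{4} and v = e^{- y} — it is the derivative of the product u*v.
F(y) = - \frac{\left(16 y^{2} + 37 y + 49\right) e^{- y}}{4} is an antiderivative of f.
Check: d/dy[- \frac{\left(16 y^{2} + 37 y + 49\right) e^{- y}}{4}] = \frac{\left(16 y^{2} + 5 y + 12\right) e^{- y}}{4} = f(y).
F(3) = - \frac{76}{e^{3}}; F(1) = - \frac{51}{2 e}.
Integral = F(3) - F(1) = - \frac{76}{e^{3}} + \frac{51}{2 e}.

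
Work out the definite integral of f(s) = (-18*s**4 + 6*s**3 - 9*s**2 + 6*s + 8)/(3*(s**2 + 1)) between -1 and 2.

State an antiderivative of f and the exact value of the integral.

Antiderivative: F(s) = -2*s**3 + s**2 + 3*s - atan(s)/3; value = -6 - atan(2)/3 - pi/12

Any candidate F(s) must reproduce f(s) exactly when differentiated.
F(s) = -2*s**3 + s**2 + 3*s - atan(s)/3 is an antiderivative of f.
Check: d/ds[-2*s**3 + s**2 + 3*s - atan(s)/3] = (-18*s**4 + 6*s**3 - 9*s**2 + 6*s + 8)/(3*s**2 + 3), which equals f(s).
F(2) = -6 - atan(2)/3; F(-1) = pi/12.
Integral = F(2) - F(-1) = -6 - atan(2)/3 - pi/12.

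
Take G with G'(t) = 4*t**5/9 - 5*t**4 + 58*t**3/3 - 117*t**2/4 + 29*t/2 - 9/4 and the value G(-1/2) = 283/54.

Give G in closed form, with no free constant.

G(t) = 2*t**6/27 - t**5 + 29*t**4/6 - 39*t**3/4 + 29*t**2/4 - 9*t/4 + 3/4

G'(t) matches the chain-rule pattern g'(h)*h' with inner function h(t) = -2*t**2/3 + 3*t - 1; substituting u = h(t) collapses the integral.
A general antiderivative is -(-2*t**2/3 + 3*t - 1)**3/4 + C.
The condition gives C = 283/54 - (128/27) = 1/2.
So G(t) = 2*t**6/27 - t**5 + 29*t**4/6 - 39*t**3/4 + 29*t**2/4 - 9*t/4 + 3/4.
Check: d/dt[2*t**6/27 - t**5 + 29*t**4/6 - 39*t**3/4 + 29*t**2/4 - 9*t/4 + 3/4] = 4*t**5/9 - 5*t**4 + 58*t**3/3 - 117*t**2/4 + 29*t/2 - 9/4 = G'(t).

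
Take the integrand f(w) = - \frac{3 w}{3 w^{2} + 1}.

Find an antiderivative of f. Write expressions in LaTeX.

The substitution u = 2 w^{2} + \frac{2}{3} works: f is exactly (dF/du)*(du/dw) for that inner function.
Check: d/dw[- \frac{\log{\left(2 w^{2} + \frac{2}{3} \right)}}{2}] = - \frac{3 w}{3 w^{2} + 1} = f(w).

An antiderivative is F(w) = - \frac{\log{\left(2 w^{2} + \frac{2}{3} \right)}}{2}.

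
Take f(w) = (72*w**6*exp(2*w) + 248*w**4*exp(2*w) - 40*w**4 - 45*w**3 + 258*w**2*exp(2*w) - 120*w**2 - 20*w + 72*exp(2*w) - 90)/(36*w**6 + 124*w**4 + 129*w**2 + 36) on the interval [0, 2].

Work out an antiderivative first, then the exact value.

Whatever form F(w) takes, F'(w) = f(w) is non-negotiable.
F(w) = exp(2*w) - 5*atan(3*w/2)/3 + 5/(8*w**2 + 12) is an antiderivative of f.
Check: d/dw[exp(2*w) - 5*atan(3*w/2)/3 + 5/(8*w**2 + 12)] = (72*w**6*exp(2*w) + 248*w**4*exp(2*w) - 40*w**4 - 45*w**3 + 258*w**2*exp(2*w) - 120*w**2 - 20*w + 72*exp(2*w) - 90)/(36*w**6 + 124*w**4 + 129*w**2 + 36) = f(w).
F(2) = -5*atan(3)/3 + 5/44 + exp(4); F(0) = 17/12.
Integral = F(2) - F(0) = -5*atan(3)/3 - 43/33 + exp(4).

Antiderivative: F(w) = exp(2*w) - 5*atan(3*w/2)/3 + 5/(8*w**2 + 12); value = -5*atan(3)/3 - 43/33 + exp(4)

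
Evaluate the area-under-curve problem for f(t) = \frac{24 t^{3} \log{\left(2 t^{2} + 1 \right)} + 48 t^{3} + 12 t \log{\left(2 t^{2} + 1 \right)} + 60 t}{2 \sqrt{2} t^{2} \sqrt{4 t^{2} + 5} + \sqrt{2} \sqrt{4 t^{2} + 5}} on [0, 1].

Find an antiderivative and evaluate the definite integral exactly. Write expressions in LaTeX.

Antiderivative: F(t) = 3 \sqrt{2 t^{2} + \frac{5}{2}} \log{\left(2 t^{2} + 1 \right)}; value = \frac{9 \sqrt{2} \log{\left(3 \right)}}{2}

f has the shape u'v + uv' for u = 3 \sqrt{2 t^{2} + \frac{5}{2}} and v = \log{\left(2 t^{2} + 1 \right)} — it is the derivative of the product u*v.
F(t) = 3 \sqrt{2 t^{2} + \frac{5}{2}} \log{\left(2 t^{2} + 1 \right)} is an antiderivative of f.
Check: d/dt[3 \sqrt{2 t^{2} + \frac{5}{2}} \log{\left(2 t^{2} + 1 \right)}] = \frac{24 t^{3} \log{\left(2 t^{2} + 1 \right)} + 48 t^{3} + 12 t \log{\left(2 t^{2} + 1 \right)} + 60 t}{2 \sqrt{2} t^{2} \sqrt{4 t^{2} + 5} + \sqrt{2} \sqrt{4 t^{2} + 5}} = f(t).
F(1) = \frac{9 \sqrt{2} \log{\left(3 \right)}}{2}; F(0) = 0.
Integral = F(1) - F(0) = \frac{9 \sqrt{2} \log{\left(3 \right)}}{2}.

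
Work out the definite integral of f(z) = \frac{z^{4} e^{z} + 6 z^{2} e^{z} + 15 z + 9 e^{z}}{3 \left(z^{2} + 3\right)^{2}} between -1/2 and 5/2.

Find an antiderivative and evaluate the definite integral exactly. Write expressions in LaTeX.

Recover f(z) by differentiating a candidate F(z); any mismatch rules it out.
F(z) = \frac{2 z^{2} e^{z} + 6 e^{z} - 15}{6 \left(z^{2} + 3\right)} is an antiderivative of f.
Check: d/dz[\frac{2 z^{2} e^{z} + 6 e^{z} - 15}{6 \left(z^{2} + 3\right)}] = \frac{z^{4} e^{z} + 6 z^{2} e^{z} + 15 z + 9 e^{z}}{3 z^{4} + 18 z^{2} + 27}, which equals f(z).
F(5/2) = - \frac{10}{37} + \frac{e^{\frac{5}{2}}}{3}; F(-1/2) = - \frac{10}{13} + \frac{1}{3 e^{\frac{1}{2}}}.
Integral = F(5/2) - F(-1/2) = - \frac{1}{3 e^{\frac{1}{2}}} + \frac{240}{481} + \frac{e^{\frac{5}{2}}}{3}.

Antiderivative: F(z) = \frac{2 z^{2} e^{z} + 6 e^{z} - 15}{6 \left(z^{2} + 3\right)}; value = - \frac{1}{3 e^{\frac{1}{2}}} + \frac{240}{481} + \frac{e^{\frac{5}{2}}}{3}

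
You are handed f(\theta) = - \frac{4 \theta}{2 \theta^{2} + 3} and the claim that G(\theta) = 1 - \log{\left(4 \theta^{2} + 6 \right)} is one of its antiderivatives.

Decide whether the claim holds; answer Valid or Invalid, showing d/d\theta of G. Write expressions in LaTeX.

Valid - differentiating G returns exactly f.

d/d\theta[G] = - \frac{4 \theta}{2 \theta^{2} + 3}
This equals f(\theta) exactly, so the claim holds.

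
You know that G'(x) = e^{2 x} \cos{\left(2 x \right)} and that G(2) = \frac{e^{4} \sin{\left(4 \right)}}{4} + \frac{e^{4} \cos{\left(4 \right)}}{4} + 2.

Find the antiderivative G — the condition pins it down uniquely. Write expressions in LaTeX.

G(x) = \frac{e^{2 x} \sin{\left(2 x \right)}}{4} + \frac{e^{2 x} \cos{\left(2 x \right)}}{4} + 2

Since d/dx undoes antidifferentiation here, G(x) must give back the stated G'(x).
A general antiderivative is \frac{e^{2 x} \sin{\left(2 x \right)}}{4} + \frac{e^{2 x} \cos{\left(2 x \right)}}{4} + C.
The condition gives C = \frac{e^{4} \sin{\left(4 \right)}}{4} + \frac{e^{4} \cos{\left(4 \right)}}{4} + 2 - (\frac{e^{4} \sin{\left(4 \right)}}{4} + \frac{e^{4} \cos{\left(4 \right)}}{4}) = 2.
So G(x) = \frac{e^{2 x} \sin{\left(2 x \right)}}{4} + \frac{e^{2 x} \cos{\left(2 x \right)}}{4} + 2.
Check: d/dx[\frac{e^{2 x} \sin{\left(2 x \right)}}{4} + \frac{e^{2 x} \cos{\left(2 x \right)}}{4} + 2] = e^{2 x} \cos{\left(2 x \right)} = G'(x).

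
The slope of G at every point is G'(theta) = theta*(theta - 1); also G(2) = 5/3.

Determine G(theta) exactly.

Recover the given G'(theta) by differentiating a candidate G(theta); any mismatch rules it out.
A general antiderivative is theta**3/3 - theta**2/2 + C.
The condition gives C = 5/3 - (2/3) = 1.
So G(theta) = theta**3/3 - theta**2/2 + 1.
Check: d/dtheta[theta**3/3 - theta**2/2 + 1] = theta**2 - theta, which equals G'(theta).

G(theta) = theta**3/3 - theta**2/2 + 1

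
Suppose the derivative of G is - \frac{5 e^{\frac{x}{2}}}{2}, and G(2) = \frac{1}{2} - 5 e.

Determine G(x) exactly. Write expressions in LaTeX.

Since d/dx undoes antidifferentiation here, G(x) must give back the stated G'(x).
A general antiderivative is - 5 e^{\frac{x}{2}} + C.
The condition gives C = \frac{1}{2} - 5 e - (- 5 e) = \frac{1}{2}.
So G(x) = \frac{1}{2} - 5 e^{\frac{x}{2}}.
Check: d/dx[\frac{1}{2} - 5 e^{\frac{x}{2}}] = - \frac{5 e^{\frac{x}{2}}}{2} = G'(x).

G(x) = \frac{1}{2} - 5 e^{\frac{x}{2}}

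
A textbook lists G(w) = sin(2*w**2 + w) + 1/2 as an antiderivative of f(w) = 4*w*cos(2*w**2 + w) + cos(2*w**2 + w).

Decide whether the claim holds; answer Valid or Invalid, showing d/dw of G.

d/dw[G] = 4*w*cos(2*w**2 + w) + cos(2*w**2 + w)
This equals f(w) exactly, so the claim holds.

Valid: G'(w) = f(w).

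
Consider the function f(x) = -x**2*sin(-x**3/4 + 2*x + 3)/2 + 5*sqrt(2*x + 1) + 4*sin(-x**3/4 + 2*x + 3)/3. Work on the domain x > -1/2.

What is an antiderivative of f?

An antiderivative is F(x) = 5*(2*x + 1)**(3/2)/3 - 2*cos(-x**3/4 + 2*x + 3)/3.

The integrand splits into summands that can be handled one at a time.
Check: d/dx[5*(2*x + 1)**(3/2)/3 - 2*cos(-x**3/4 + 2*x + 3)/3] = -x**2*sin(-x**3/4 + 2*x + 3)/2 + 5*sqrt(2*x + 1) + 4*sin(-x**3/4 + 2*x + 3)/3 = f(x).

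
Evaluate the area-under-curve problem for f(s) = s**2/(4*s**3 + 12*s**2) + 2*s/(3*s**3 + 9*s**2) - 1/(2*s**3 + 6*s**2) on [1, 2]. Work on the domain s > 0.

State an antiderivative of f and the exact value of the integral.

Factor the denominator (12*s**2*(s + 3)) and decompose: f = -1/(36*(s + 3)) + 5/(18*s) - 1/(6*s**2); each piece integrates to a log, atan, or power term.
F(s) = (10*s*log(s) - s*log(s + 3) + 6)/(36*s) is an antiderivative of f.
Check: d/ds[(10*s*log(s) - s*log(s + 3) + 6)/(36*s)] = (3*s**2 + 8*s - 6)/(12*s**3 + 36*s**2), which equals f(s).
F(2) = -log(5)/36 + 1/12 + 5*log(2)/18; F(1) = 1/6 - log(4)/36.
Integral = F(2) - F(1) = -1/12 - log(5)/36 + log(4)/36 + 5*log(2)/18.

Antiderivative: F(s) = (10*s*log(s) - s*log(s + 3) + 6)/(36*s); value = -1/12 - log(5)/36 + log(4)/36 + 5*log(2)/18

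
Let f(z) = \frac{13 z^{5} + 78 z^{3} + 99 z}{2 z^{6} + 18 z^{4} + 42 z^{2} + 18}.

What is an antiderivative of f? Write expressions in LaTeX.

Any candidate F(z) must reproduce f(z) exactly when differentiated.
Check: d/dz[\frac{3 \log{\left(2 z^{2} + 6 \right)} + 5 \log{\left(\frac{z^{4}}{3} + 2 z^{2} + 1 \right)}}{4}] = \frac{13 z^{5} + 78 z^{3} + 99 z}{2 z^{6} + 18 z^{4} + 42 z^{2} + 18} = f(z).

An antiderivative is F(z) = \frac{3 \log{\left(2 z^{2} + 6 \right)} + 5 \log{\left(\frac{z^{4}}{3} + 2 z^{2} + 1 \right)}}{4}.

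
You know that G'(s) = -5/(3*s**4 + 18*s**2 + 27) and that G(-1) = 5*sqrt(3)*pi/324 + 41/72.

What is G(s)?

G(s) = (-5*sqrt(3)*s**2*atan(sqrt(3)*s/3) + 27*s**2 - 15*s - 15*sqrt(3)*atan(sqrt(3)*s/3) + 81)/(54*s**2 + 162)

The proposed G(s) is checked by its d/ds: the result must match the given G'(s).
A general antiderivative is -5*s/(18*s**2 + 54) - 5*sqrt(3)*atan(sqrt(3)*s/3)/54 + C.
The condition gives C = 5*sqrt(3)*pi/324 + 41/72 - (5/72 + 5*sqrt(3)*pi/324) = 1/2.
So G(s) = (-5*sqrt(3)*s**2*atan(sqrt(3)*s/3) + 27*s**2 - 15*s - 15*sqrt(3)*atan(sqrt(3)*s/3) + 81)/(54*s**2 + 162).
Check: d/ds[(-5*sqrt(3)*s**2*atan(sqrt(3)*s/3) + 27*s**2 - 15*s - 15*sqrt(3)*atan(sqrt(3)*s/3) + 81)/(54*s**2 + 162)] = -5/(3*s**4 + 18*s**2 + 27) = G'(s).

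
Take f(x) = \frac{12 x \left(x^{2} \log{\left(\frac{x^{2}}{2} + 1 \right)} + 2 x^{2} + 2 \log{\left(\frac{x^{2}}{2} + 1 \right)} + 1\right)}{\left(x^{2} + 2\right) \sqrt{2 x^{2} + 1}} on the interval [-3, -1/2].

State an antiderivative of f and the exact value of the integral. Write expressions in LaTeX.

f has the shape u'v + uv' for u = 6 \sqrt{2 x^{2} + 1} and v = \log{\left(\frac{x^{2}}{2} + 1 \right)} — it is the derivative of the product u*v.
F(x) = 6 \sqrt{2 x^{2} + 1} \log{\left(\frac{x^{2}}{2} + 1 \right)} is an antiderivative of f.
Check: d/dx[6 \sqrt{2 x^{2} + 1} \log{\left(\frac{x^{2}}{2} + 1 \right)}] = \frac{12 x^{3} \log{\left(\frac{x^{2}}{2} + 1 \right)} + 24 x^{3} + 24 x \log{\left(\frac{x^{2}}{2} + 1 \right)} + 12 x}{x^{2} \sqrt{2 x^{2} + 1} + 2 \sqrt{2 x^{2} + 1}}, which equals f(x).
F(-1/2) = 3 \sqrt{6} \log{\left(\frac{9}{8} \right)}; F(-3) = 6 \sqrt{19} \log{\left(\frac{11}{2} \right)}.
Integral = F(-1/2) - F(-3) = - 6 \sqrt{19} \log{\left(\frac{11}{2} \right)} + 3 \sqrt{6} \log{\left(\frac{9}{8} \right)}.

Antiderivative: F(x) = 6 \sqrt{2 x^{2} + 1} \log{\left(\frac{x^{2}}{2} + 1 \right)}; value = - 6 \sqrt{19} \log{\left(\frac{11}{2} \right)} + 3 \sqrt{6} \log{\left(\frac{9}{8} \right)}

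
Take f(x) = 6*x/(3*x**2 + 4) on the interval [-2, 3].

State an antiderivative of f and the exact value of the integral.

f matches the chain-rule pattern g'(h)*h' with inner function h(x) = 3*x**2/2 + 2; substituting u = h(x) collapses the integral.
F(x) = log(3*x**2/2 + 2) is an antiderivative of f.
Check: d/dx[log(3*x**2/2 + 2)] = 6*x/(3*x**2 + 4) = f(x).
F(3) = log(31/2); F(-2) = log(8).
Integral = F(3) - F(-2) = -log(8) + log(31/2).

Antiderivative: F(x) = log(3*x**2/2 + 2); value = -log(8) + log(31/2)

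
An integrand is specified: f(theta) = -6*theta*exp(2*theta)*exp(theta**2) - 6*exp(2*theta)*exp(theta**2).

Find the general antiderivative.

The substitution u = theta**2 + 2*theta works: f is exactly (dF/du)*(du/dtheta) for that inner function.
Check: d/dtheta[-3*exp(2*theta)*exp(theta**2)] = -6*theta*exp(2*theta)*exp(theta**2) - 6*exp(2*theta)*exp(theta**2) = f(theta).

F(theta) = -3*exp(2*theta)*exp(theta**2) + C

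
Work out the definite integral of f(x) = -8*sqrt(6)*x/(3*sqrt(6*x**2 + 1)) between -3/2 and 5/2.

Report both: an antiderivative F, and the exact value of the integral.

Antiderivative: F(x) = -4*sqrt(4*x**2 + 2/3)/3; value = -4*sqrt(231)/9 + 4*sqrt(87)/9

f matches the chain-rule pattern g'(h)*h' with inner function h(x) = 4*x**2 + 2/3; substituting u = h(x) collapses the integral.
F(x) = -4*sqrt(4*x**2 + 2/3)/3 is an antiderivative of f.
Check: d/dx[-4*sqrt(4*x**2 + 2/3)/3] = -8*sqrt(6)*x/(3*sqrt(6*x**2 + 1)) = f(x).
F(5/2) = -4*sqrt(231)/9; F(-3/2) = -4*sqrt(87)/9.
Integral = F(5/2) - F(-3/2) = -4*sqrt(231)/9 + 4*sqrt(87)/9.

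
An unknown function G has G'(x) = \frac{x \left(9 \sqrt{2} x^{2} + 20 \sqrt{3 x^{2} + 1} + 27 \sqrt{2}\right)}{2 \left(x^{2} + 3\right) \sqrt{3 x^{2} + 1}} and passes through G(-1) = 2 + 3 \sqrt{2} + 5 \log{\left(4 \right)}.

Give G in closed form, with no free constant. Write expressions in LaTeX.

G(x) = 3 \sqrt{\frac{3 x^{2}}{2} + \frac{1}{2}} + 5 \log{\left(x^{2} + 3 \right)} + 2

For G(x) to be correct, d/dx[G] must agree with the stated G'(x) identically.
A general antiderivative is 3 \sqrt{\frac{3 x^{2}}{2} + \frac{1}{2}} + 5 \log{\left(x^{2} + 3 \right)} + C.
The condition gives C = 2 + 3 \sqrt{2} + 5 \log{\left(4 \right)} - (3 \sqrt{2} + 5 \log{\left(4 \right)}) = 2.
So G(x) = 3 \sqrt{\frac{3 x^{2}}{2} + \frac{1}{2}} + 5 \log{\left(x^{2} + 3 \right)} + 2.
Check: d/dx[3 \sqrt{\frac{3 x^{2}}{2} + \frac{1}{2}} + 5 \log{\left(x^{2} + 3 \right)} + 2] = \frac{9 \sqrt{2} x^{3} + 20 x \sqrt{3 x^{2} + 1} + 27 \sqrt{2} x}{2 x^{2} \sqrt{3 x^{2} + 1} + 6 \sqrt{3 x^{2} + 1}}, which equals G'(x).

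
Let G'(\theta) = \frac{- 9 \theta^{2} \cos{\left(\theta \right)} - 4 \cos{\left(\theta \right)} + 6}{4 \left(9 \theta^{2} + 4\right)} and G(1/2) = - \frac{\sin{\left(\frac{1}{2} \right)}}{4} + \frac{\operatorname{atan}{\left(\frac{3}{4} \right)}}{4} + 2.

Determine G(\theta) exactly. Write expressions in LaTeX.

Recover the given G'(\theta) by differentiating a candidate G(\theta); any mismatch rules it out.
A general antiderivative is - \frac{\sin{\left(\theta \right)}}{4} + \frac{\operatorname{atan}{\left(\frac{3 \theta}{2} \right)}}{4} + C.
The condition gives C = - \frac{\sin{\left(\frac{1}{2} \right)}}{4} + \frac{\operatorname{atan}{\left(\frac{3}{4} \right)}}{4} + 2 - (- \frac{\sin{\left(\frac{1}{2} \right)}}{4} + \frac{\operatorname{atan}{\left(\frac{3}{4} \right)}}{4}) = 2.
So G(\theta) = \frac{- \sin{\left(\theta \right)} + \operatorname{atan}{\left(\frac{3 \theta}{2} \right)} + 8}{4}.
Check: d/d\theta[\frac{- \sin{\left(\theta \right)} + \operatorname{atan}{\left(\frac{3 \theta}{2} \right)} + 8}{4}] = \frac{- 9 \theta^{2} \cos{\left(\theta \right)} - 4 \cos{\left(\theta \right)} + 6}{36 \theta^{2} + 16}, which equals G'(\theta).

G(\theta) = \frac{- \sin{\left(\theta \right)} + \operatorname{atan}{\left(\frac{3 \theta}{2} \right)} + 8}{4}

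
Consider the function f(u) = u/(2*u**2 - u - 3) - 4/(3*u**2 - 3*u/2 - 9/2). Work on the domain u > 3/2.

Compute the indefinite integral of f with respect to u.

The denominator factors as 3*(u + 1)*(2*u - 3); partial fractions split f into directly integrable pieces: -7/(15*(2*u - 3)) + 11/(15*(u + 1)).
Check: d/du[(-7*log(u - 3/2) + 22*log(u + 1))/30] = (3*u - 8)/(6*u**2 - 3*u - 9), which equals f(u).

F(u) = (-7*log(u - 3/2) + 22*log(u + 1))/30 + C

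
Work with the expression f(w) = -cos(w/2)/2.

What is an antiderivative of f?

An antiderivative is F(w) = -sin(w/2).

A candidate is checked by its d/dw: the result must match f(w).
Check: d/dw[-sin(w/2)] = -cos(w/2)/2 = f(w).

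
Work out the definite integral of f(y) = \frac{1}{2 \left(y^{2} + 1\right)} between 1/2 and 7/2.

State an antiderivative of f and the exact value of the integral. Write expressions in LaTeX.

Any candidate F(y) must reproduce f(y) exactly when differentiated.
F(y) = \frac{\operatorname{atan}{\left(y \right)}}{2} is an antiderivative of f.
Check: d/dy[\frac{\operatorname{atan}{\left(y \right)}}{2}] = \frac{1}{2 y^{2} + 2}, which equals f(y).
F(7/2) = \frac{\operatorname{atan}{\left(\frac{7}{2} \right)}}{2}; F(1/2) = \frac{\operatorname{atan}{\left(\frac{1}{2} \right)}}{2}.
Integral = F(7/2) - F(1/2) = - \frac{\operatorname{atan}{\left(\frac{1}{2} \right)}}{2} + \frac{\operatorname{atan}{\left(\frac{7}{2} \right)}}{2}.

Antiderivative: F(y) = \frac{\operatorname{atan}{\left(y \right)}}{2}; value = - \frac{\operatorname{atan}{\left(\frac{1}{2} \right)}}{2} + \frac{\operatorname{atan}{\left(\frac{7}{2} \right)}}{2}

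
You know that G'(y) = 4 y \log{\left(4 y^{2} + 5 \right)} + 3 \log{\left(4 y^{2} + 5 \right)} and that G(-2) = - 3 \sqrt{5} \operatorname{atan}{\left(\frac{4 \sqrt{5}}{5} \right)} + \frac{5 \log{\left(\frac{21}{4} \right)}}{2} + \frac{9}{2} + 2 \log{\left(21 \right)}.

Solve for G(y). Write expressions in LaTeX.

G(y) = - 2 y^{2} - 6 y + \left(2 y^{2} + 3 y\right) \log{\left(4 y^{2} + 5 \right)} + \frac{5 \log{\left(y^{2} + \frac{5}{4} \right)}}{2} + 3 \sqrt{5} \operatorname{atan}{\left(\frac{2 \sqrt{5} y}{5} \right)} + \frac{1}{2}

Integrate term by term and add the pieces.
A general antiderivative is - 2 y^{2} - 6 y + \left(2 y^{2} + 3 y\right) \log{\left(4 y^{2} + 5 \right)} + \frac{5 \log{\left(y^{2} + \frac{5}{4} \right)}}{2} + 3 \sqrt{5} \operatorname{atan}{\left(\frac{2 \sqrt{5} y}{5} \right)} + C.
The condition gives C = - 3 \sqrt{5} \operatorname{atan}{\left(\frac{4 \sqrt{5}}{5} \right)} + \frac{5 \log{\left(\frac{21}{4} \right)}}{2} + \frac{9}{2} + 2 \log{\left(21 \right)} - (- 3 \sqrt{5} \operatorname{atan}{\left(\frac{4 \sqrt{5}}{5} \right)} + 4 + \frac{5 \log{\left(\frac{21}{4} \right)}}{2} + 2 \log{\left(21 \right)}) = \frac{1}{2}.
So G(y) = - 2 y^{2} - 6 y + \left(2 y^{2} + 3 y\right) \log{\left(4 y^{2} + 5 \right)} + \frac{5 \log{\left(y^{2} + \frac{5}{4} \right)}}{2} + 3 \sqrt{5} \operatorname{atan}{\left(\frac{2 \sqrt{5} y}{5} \right)} + \frac{1}{2}.
Check: d/dy[- 2 y^{2} - 6 y + \left(2 y^{2} + 3 y\right) \log{\left(4 y^{2} + 5 \right)} + \frac{5 \log{\left(y^{2} + \frac{5}{4} \right)}}{2} + 3 \sqrt{5} \operatorname{atan}{\left(\frac{2 \sqrt{5} y}{5} \right)} + \frac{1}{2}] = 4 y \log{\left(4 y^{2} + 5 \right)} + 3 \log{\left(4 y^{2} + 5 \right)} = G'(y).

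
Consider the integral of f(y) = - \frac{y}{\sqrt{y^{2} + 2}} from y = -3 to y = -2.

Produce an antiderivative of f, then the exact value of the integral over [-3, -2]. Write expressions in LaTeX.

Antiderivative: F(y) = - \sqrt{y^{2} + 2}; value = - \sqrt{6} + \sqrt{11}

The substitution u = y^{2} + 2 works: f is exactly (dF/du)*(du/dy) for that inner function.
F(y) = - \sqrt{y^{2} + 2} is an antiderivative of f.
Check: d/dy[- \sqrt{y^{2} + 2}] = - \frac{y}{\sqrt{y^{2} + 2}} = f(y).
F(-2) = - \sqrt{6}; F(-3) = - \sqrt{11}.
Integral = F(-2) - F(-3) = - \sqrt{6} + \sqrt{11}.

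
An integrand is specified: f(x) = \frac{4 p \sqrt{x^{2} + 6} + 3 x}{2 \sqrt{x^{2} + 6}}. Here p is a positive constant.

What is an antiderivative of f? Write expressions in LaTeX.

An antiderivative is F(x) = 2 p x + \frac{3 \sqrt{x^{2} + 6}}{2}.

An antiderivative F(x) passes only if d/dx[F] lands on f(x) exactly.
Check: d/dx[2 p x + \frac{3 \sqrt{x^{2} + 6}}{2}] = \frac{4 p \sqrt{x^{2} + 6} + 3 x}{2 \sqrt{x^{2} + 6}} = f(x).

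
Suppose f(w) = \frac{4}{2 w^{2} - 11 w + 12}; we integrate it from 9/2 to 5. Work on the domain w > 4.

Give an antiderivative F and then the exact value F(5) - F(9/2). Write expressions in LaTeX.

Antiderivative: F(w) = \frac{4 \log{\left(w - 4 \right)}}{5} - \frac{4 \log{\left(w - \frac{3}{2} \right)}}{5}; value = - \frac{4 \log{\left(\frac{7}{2} \right)}}{5} + \frac{4 \log{\left(2 \right)}}{5} + \frac{4 \log{\left(3 \right)}}{5}

The denominator factors as \left(w - 4\right) \left(2 w - 3\right); partial fractions split f into directly integrable pieces: - \frac{8}{5 \left(2 w - 3\right)} + \frac{4}{5 \left(w - 4\right)}.
F(w) = \frac{4 \log{\left(w - 4 \right)}}{5} - \frac{4 \log{\left(w - \frac{3}{2} \right)}}{5} is an antiderivative of f.
Check: d/dw[\frac{4 \log{\left(w - 4 \right)}}{5} - \frac{4 \log{\left(w - \frac{3}{2} \right)}}{5}] = \frac{4}{2 w^{2} - 11 w + 12} = f(w).
F(5) = - \frac{4 \log{\left(\frac{7}{2} \right)}}{5}; F(9/2) = - \frac{4 \log{\left(3 \right)}}{5} - \frac{4 \log{\left(2 \right)}}{5}.
Integral = F(5) - F(9/2) = - \frac{4 \log{\left(\frac{7}{2} \right)}}{5} + \frac{4 \log{\left(2 \right)}}{5} + \frac{4 \log{\left(3 \right)}}{5}.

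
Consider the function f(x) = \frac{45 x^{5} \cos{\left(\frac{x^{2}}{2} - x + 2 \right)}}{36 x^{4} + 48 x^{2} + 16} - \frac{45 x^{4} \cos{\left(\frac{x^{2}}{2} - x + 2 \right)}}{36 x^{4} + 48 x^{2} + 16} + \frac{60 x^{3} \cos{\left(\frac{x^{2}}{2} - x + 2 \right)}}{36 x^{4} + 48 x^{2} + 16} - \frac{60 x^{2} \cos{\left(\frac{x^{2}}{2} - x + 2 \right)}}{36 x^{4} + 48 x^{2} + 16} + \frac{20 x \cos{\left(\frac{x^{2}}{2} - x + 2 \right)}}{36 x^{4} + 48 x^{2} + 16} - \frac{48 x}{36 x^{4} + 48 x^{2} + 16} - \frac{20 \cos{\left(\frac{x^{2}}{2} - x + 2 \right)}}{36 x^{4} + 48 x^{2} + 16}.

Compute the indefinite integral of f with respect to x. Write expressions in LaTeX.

The integrand splits into summands that can be handled one at a time.
Check: d/dx[\frac{15 x^{2} \sin{\left(\frac{x^{2}}{2} - x + 2 \right)} + 10 \sin{\left(\frac{x^{2}}{2} - x + 2 \right)} + 8}{12 x^{2} + 8}] = \frac{45 x^{5} \cos{\left(\frac{x^{2}}{2} - x + 2 \right)} - 45 x^{4} \cos{\left(\frac{x^{2}}{2} - x + 2 \right)} + 60 x^{3} \cos{\left(\frac{x^{2}}{2} - x + 2 \right)} - 60 x^{2} \cos{\left(\frac{x^{2}}{2} - x + 2 \right)} + 20 x \cos{\left(\frac{x^{2}}{2} - x + 2 \right)} - 48 x - 20 \cos{\left(\frac{x^{2}}{2} - x + 2 \right)}}{36 x^{4} + 48 x^{2} + 16}, which equals f(x).

F(x) = \frac{15 x^{2} \sin{\left(\frac{x^{2}}{2} - x + 2 \right)} + 10 \sin{\left(\frac{x^{2}}{2} - x + 2 \right)} + 8}{12 x^{2} + 8} + C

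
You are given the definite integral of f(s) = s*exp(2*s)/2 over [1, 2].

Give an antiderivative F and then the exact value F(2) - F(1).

Antiderivative: F(s) = (2*s - 1)*exp(2*s)/8; value = -exp(2)/8 + 3*exp(4)/8

f has the shape u'v + uv' for u = s/4 - 1/8 and v = exp(2*s) — it is the derivative of the product u*v.
F(s) = (2*s - 1)*exp(2*s)/8 is an antiderivative of f.
Check: d/ds[(2*s - 1)*exp(2*s)/8] = s*exp(2*s)/2 = f(s).
F(2) = 3*exp(4)/8; F(1) = exp(2)/8.
Integral = F(2) - F(1) = -exp(2)/8 + 3*exp(4)/8.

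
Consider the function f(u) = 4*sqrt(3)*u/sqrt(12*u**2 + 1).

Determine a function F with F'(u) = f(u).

An antiderivative is F(u) = sqrt(3)*sqrt(12*u**2 + 1)/3.

The substitution w = 4*u**2 + 1/3 works: f is exactly (dF/dw)*(dw/du) for that inner function.
Check: d/du[sqrt(3)*sqrt(12*u**2 + 1)/3] = 4*sqrt(3)*u/sqrt(12*u**2 + 1) = f(u).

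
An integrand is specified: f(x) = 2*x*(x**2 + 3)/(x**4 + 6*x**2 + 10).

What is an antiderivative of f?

f matches the chain-rule pattern g'(h)*h' with inner function h(x) = x**4/2 + 3*x**2 + 5; substituting u = h(x) collapses the integral.
Check: d/dx[log(x**4/2 + 3*x**2 + 5)/2] = (2*x**3 + 6*x)/(x**4 + 6*x**2 + 10), which equals f(x).

An antiderivative is F(x) = log(x**4/2 + 3*x**2 + 5)/2.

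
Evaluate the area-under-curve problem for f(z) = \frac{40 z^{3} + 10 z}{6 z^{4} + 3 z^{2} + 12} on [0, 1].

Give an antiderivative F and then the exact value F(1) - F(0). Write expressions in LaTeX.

f matches the chain-rule pattern g'(h)*h' with inner function h(z) = 2 z^{4} + z^{2} + 4; substituting u = h(z) collapses the integral.
F(z) = \frac{5 \log{\left(2 z^{4} + z^{2} + 4 \right)}}{3} is an antiderivative of f.
Check: d/dz[\frac{5 \log{\left(2 z^{4} + z^{2} + 4 \right)}}{3}] = \frac{40 z^{3} + 10 z}{6 z^{4} + 3 z^{2} + 12} = f(z).
F(1) = \frac{5 \log{\left(7 \right)}}{3}; F(0) = \frac{5 \log{\left(4 \right)}}{3}.
Integral = F(1) - F(0) = - \frac{5 \log{\left(4 \right)}}{3} + \frac{5 \log{\left(7 \right)}}{3}.

Antiderivative: F(z) = \frac{5 \log{\left(2 z^{4} + z^{2} + 4 \right)}}{3}; value = - \frac{5 \log{\left(4 \right)}}{3} + \frac{5 \log{\left(7 \right)}}{3}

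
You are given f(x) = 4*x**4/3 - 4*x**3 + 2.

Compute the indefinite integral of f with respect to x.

F(x) = 4*x**5/15 - x**4 + 2*x + C

The integrand splits into summands that can be handled one at a time.
Check: d/dx[4*x**5/15 - x**4 + 2*x] = 4*x**4/3 - 4*x**3 + 2 = f(x).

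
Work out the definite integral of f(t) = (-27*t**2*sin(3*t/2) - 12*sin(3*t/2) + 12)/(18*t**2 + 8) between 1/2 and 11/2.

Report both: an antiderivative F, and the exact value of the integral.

A candidate is checked by its d/dt: the result must match f(t).
F(t) = cos(3*t/2) + atan(3*t/2) is an antiderivative of f.
Check: d/dt[cos(3*t/2) + atan(3*t/2)] = (-27*t**2*sin(3*t/2) - 12*sin(3*t/2) + 12)/(18*t**2 + 8) = f(t).
F(11/2) = cos(33/4) + atan(33/4); F(1/2) = atan(3/4) + cos(3/4).
Integral = F(11/2) - F(1/2) = -cos(3/4) - atan(3/4) + cos(33/4) + atan(33/4).

Antiderivative: F(t) = cos(3*t/2) + atan(3*t/2); value = -cos(3/4) - atan(3/4) + cos(33/4) + atan(33/4)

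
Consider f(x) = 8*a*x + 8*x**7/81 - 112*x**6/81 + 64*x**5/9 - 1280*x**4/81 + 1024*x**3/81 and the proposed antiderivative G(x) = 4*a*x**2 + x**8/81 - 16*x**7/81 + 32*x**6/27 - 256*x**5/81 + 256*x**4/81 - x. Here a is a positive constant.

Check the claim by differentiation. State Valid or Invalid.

Invalid: d/dx[G] - f = -1, which is not 0.

d/dx[G] = 8*a*x + 8*x**7/81 - 112*x**6/81 + 64*x**5/9 - 1280*x**4/81 + 1024*x**3/81 - 1
d/dx[G] - f(x) = -1 != 0.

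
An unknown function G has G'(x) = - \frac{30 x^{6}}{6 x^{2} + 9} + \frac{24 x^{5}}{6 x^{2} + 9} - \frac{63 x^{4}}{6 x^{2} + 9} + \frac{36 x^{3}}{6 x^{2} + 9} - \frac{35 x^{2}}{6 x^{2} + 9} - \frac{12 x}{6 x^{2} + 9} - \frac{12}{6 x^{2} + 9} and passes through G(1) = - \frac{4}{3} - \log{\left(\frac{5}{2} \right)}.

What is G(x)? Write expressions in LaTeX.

Integrate term by term and add the pieces.
A general antiderivative is - x^{5} + x^{4} - x^{3} - \frac{4 x}{3} - \log{\left(x^{2} + \frac{3}{2} \right)} + \frac{1}{2} + C.
The condition gives C = - \frac{4}{3} - \log{\left(\frac{5}{2} \right)} - (- \frac{11}{6} - \log{\left(\frac{5}{2} \right)}) = \frac{1}{2}.
So G(x) = - x^{5} + x^{4} - x^{3} - \frac{4 x}{3} - \log{\left(x^{2} + \frac{3}{2} \right)} + 1.
Check: d/dx[- x^{5} + x^{4} - x^{3} - \frac{4 x}{3} - \log{\left(x^{2} + \frac{3}{2} \right)} + 1] = \frac{- 30 x^{6} + 24 x^{5} - 63 x^{4} + 36 x^{3} - 35 x^{2} - 12 x - 12}{6 x^{2} + 9}, which equals G'(x).

G(x) = - x^{5} + x^{4} - x^{3} - \frac{4 x}{3} - \log{\left(x^{2} + \frac{3}{2} \right)} + 1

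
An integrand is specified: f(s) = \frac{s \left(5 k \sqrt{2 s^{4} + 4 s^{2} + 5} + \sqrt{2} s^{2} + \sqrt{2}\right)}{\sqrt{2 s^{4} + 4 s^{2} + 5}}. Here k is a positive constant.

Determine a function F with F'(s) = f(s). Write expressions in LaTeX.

Differentiate the proposed F(s) back; it has to land on f(s) exactly.
Check: d/ds[\frac{5 k s^{2}}{2} + \frac{\sqrt{s^{4} + 2 s^{2} + \frac{5}{2}}}{2}] = \frac{5 k s \sqrt{2 s^{4} + 4 s^{2} + 5} + \sqrt{2} s^{3} + \sqrt{2} s}{\sqrt{2 s^{4} + 4 s^{2} + 5}}, which equals f(s).

An antiderivative is F(s) = \frac{5 k s^{2}}{2} + \frac{\sqrt{s^{4} + 2 s^{2} + \frac{5}{2}}}{2}.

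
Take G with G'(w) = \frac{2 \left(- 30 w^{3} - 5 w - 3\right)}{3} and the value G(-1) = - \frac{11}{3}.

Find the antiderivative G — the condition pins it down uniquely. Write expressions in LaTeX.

Whatever form G(w) takes, its d/dw must return the stated G'(w).
A general antiderivative is - 5 w^{4} - \frac{5 w^{2}}{3} - 2 w + C.
The condition gives C = - \frac{11}{3} - (- \frac{14}{3}) = 1.
So G(w) = \frac{- 15 w^{4} - 5 w^{2} - 6 w + 3}{3}.
Check: d/dw[\frac{- 15 w^{4} - 5 w^{2} - 6 w + 3}{3}] = - 20 w^{3} - \frac{10 w}{3} - 2, which equals G'(w).

G(w) = \frac{- 15 w^{4} - 5 w^{2} - 6 w + 3}{3}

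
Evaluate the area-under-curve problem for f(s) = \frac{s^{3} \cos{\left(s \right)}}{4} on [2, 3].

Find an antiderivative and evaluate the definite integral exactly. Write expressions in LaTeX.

Antiderivative: F(s) = \frac{s^{3} \sin{\left(s \right)}}{4} + \frac{3 s^{2} \cos{\left(s \right)}}{4} - \frac{3 s \sin{\left(s \right)}}{2} - \frac{3 \cos{\left(s \right)}}{2}; value = \frac{21 \cos{\left(3 \right)}}{4} + \frac{9 \sin{\left(3 \right)}}{4} - \frac{3 \cos{\left(2 \right)}}{2} + \sin{\left(2 \right)}

A first test for any F(s): its s-derivative must equal f(s) identically.
F(s) = \frac{s^{3} \sin{\left(s \right)}}{4} + \frac{3 s^{2} \cos{\left(s \right)}}{4} - \frac{3 s \sin{\left(s \right)}}{2} - \frac{3 \cos{\left(s \right)}}{2} is an antiderivative of f.
Check: d/ds[\frac{s^{3} \sin{\left(s \right)}}{4} + \frac{3 s^{2} \cos{\left(s \right)}}{4} - \frac{3 s \sin{\left(s \right)}}{2} - \frac{3 \cos{\left(s \right)}}{2}] = \frac{s^{3} \cos{\left(s \right)}}{4} = f(s).
F(3) = \frac{21 \cos{\left(3 \right)}}{4} + \frac{9 \sin{\left(3 \right)}}{4}; F(2) = - \sin{\left(2 \right)} + \frac{3 \cos{\left(2 \right)}}{2}.
Integral = F(3) - F(2) = \frac{21 \cos{\left(3 \right)}}{4} + \frac{9 \sin{\left(3 \right)}}{4} - \frac{3 \cos{\left(2 \right)}}{2} + \sin{\left(2 \right)}.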